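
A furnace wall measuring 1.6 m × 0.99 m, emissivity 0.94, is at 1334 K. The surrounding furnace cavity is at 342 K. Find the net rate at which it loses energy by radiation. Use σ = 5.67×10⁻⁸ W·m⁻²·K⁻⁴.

A = 1.6 × 0.99 = 1.58 m².
Q = εσA(T⁴ − T_s⁴). T⁴ − T_s⁴ = (1334)⁴ − (342)⁴ = 3.17×10^12 − 1.37×10^10 = 3.15×10^12 K⁴.
Q = 0.94 × 5.67×10⁻⁸ × 1.58 × 3.15×10^12 = 2.66×10^5 W.

Q ≈ 2.66×10^5 W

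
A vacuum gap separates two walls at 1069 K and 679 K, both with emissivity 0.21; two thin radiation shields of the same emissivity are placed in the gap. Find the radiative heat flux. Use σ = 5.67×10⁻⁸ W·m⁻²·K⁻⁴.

Each of the 3 gaps contributes resistance (2/ε − 1) = 2/0.21 − 1 = 8.524; total = 25.57.
q = σ(T₁⁴ − T₂⁴) / 25.57 = 5.67×10⁻⁸ × 1.09×10^12 / 25.57 = 2420 W/m².

q ≈ 2420 W/m²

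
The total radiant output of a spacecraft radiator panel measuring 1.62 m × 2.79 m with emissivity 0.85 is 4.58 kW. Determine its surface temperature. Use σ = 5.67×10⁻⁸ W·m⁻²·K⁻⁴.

T ≈ 381 K

A = 1.62 × 2.79 = 4.52 m².
From P = εσAT⁴, T = (P / εσA)^(1/4) = (4580 / (0.85 × 5.67×10⁻⁸ × 4.52))^(1/4).
T = (2.10×10^10)^(1/4) = 381 K.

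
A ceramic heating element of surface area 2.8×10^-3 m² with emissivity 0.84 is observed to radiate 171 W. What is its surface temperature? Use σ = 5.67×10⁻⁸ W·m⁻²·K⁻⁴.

From P = εσAT⁴, T = (P / εσA)^(1/4) = (171 / (0.84 × 5.67×10⁻⁸ × 2.80×10^-3))^(1/4).
T = (1.28×10^12)^(1/4) = 1060 K.

T ≈ 1060 K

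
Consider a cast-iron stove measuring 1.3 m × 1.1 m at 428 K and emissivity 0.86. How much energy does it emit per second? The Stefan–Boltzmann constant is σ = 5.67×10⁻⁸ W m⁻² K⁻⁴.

A = 1.3 × 1.1 = 1.43 m².
P = εσAT⁴ = 0.86 × 5.67×10⁻⁸ × 1.43 × (428)⁴ = 0.86 × 5.67×10⁻⁸ × 1.43 × 3.36×10^10.
P = 2340 W.

P ≈ 2340 W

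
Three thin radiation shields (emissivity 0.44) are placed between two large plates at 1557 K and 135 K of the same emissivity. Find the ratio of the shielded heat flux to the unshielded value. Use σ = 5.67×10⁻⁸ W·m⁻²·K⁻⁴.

ratio ≈ 0.250

With N identical shields there are N+1 = 4 gaps in series, each with the same radiative resistance, so the flux falls to 1/(N+1) of its unshielded value.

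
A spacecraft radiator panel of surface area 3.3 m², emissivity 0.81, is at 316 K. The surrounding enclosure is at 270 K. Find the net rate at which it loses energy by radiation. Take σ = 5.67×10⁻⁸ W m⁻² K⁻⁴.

Q ≈ 706 W

Q = εσA(T⁴ − T_s⁴). T⁴ − T_s⁴ = (316)⁴ − (270)⁴ = 9.97×10^9 − 5.31×10^9 = 4.66×10^9 K⁴.
Q = 0.81 × 5.67×10⁻⁸ × 3.30 × 4.66×10^9 = 706 W.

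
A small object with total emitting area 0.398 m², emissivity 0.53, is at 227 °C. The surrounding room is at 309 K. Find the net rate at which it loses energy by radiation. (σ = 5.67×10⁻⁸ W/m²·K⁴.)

Convert: 227 °C = 500 K.
Q = εσA(T⁴ − T_s⁴). T⁴ − T_s⁴ = (500)⁴ − (309)⁴ = 6.25×10^10 − 9.12×10^9 = 5.34×10^10 K⁴.
Q = 0.53 × 5.67×10⁻⁸ × 0.398 × 5.34×10^10 = 638 W.

Q ≈ 638 W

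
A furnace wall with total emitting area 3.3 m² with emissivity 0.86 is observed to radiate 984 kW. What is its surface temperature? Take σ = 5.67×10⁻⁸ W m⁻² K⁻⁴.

From P = εσAT⁴, T = (P / εσA)^(1/4) = (9.84×10^5 / (0.86 × 5.67×10⁻⁸ × 3.30))^(1/4).
T = (6.12×10^12)^(1/4) = 1570 K.

T ≈ 1570 K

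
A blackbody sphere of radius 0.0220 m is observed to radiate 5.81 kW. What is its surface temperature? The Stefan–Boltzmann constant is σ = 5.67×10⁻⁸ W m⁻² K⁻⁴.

A = 4πr² = 4π × (0.0220)² = 6.08×10^-3 m².
From P = σAT⁴, T = (P / σA)^(1/4) = (5810 / (5.67×10⁻⁸ × 6.08×10^-3))^(1/4).
T = (1.68×10^13)^(1/4) = 2030 K.

T ≈ 2030 K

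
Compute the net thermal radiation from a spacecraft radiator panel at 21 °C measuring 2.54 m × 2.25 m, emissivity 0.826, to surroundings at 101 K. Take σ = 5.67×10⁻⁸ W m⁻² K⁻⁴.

A = 2.54 × 2.25 = 5.71 m².
Convert: 21 °C = 294 K.
Q = εσA(T⁴ − T_s⁴). T⁴ − T_s⁴ = (294)⁴ − (101)⁴ = 7.47×10^9 − 1.04×10^8 = 7.37×10^9 K⁴.
Q = 0.826 × 5.67×10⁻⁸ × 5.71 × 7.37×10^9 = 1970 W.

Q ≈ 1970 W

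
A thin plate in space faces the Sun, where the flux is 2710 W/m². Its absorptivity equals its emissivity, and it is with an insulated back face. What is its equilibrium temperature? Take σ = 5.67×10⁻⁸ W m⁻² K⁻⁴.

Absorbed flux αS = emitted flux εσT⁴ (one radiating face); with α = ε, T = (S/σ)^(1/4).
T = (2710 / 5.67×10⁻⁸)^(1/4) = (4.78×10^10)^(1/4).
T = 468 K.

T ≈ 468 K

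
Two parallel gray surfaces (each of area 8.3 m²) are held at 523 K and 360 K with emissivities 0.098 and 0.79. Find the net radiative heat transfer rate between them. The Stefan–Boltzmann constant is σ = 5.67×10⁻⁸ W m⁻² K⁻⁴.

For two large parallel gray plates, q = σ(T₁⁴ − T₂⁴) / (1/ε₁ + 1/ε₂ − 1).
1/ε₁ + 1/ε₂ − 1 = 1/0.098 + 1/0.79 − 1 = 10.47.
T₁⁴ − T₂⁴ = 7.48×10^10 − 1.68×10^10 = 5.80×10^10 K⁴.
q = 5.67×10⁻⁸ × 5.80×10^10 / 10.47 = 314 W/m².
Q = q·A = 314 × 8.3 = 2610 W.

Q ≈ 2610 W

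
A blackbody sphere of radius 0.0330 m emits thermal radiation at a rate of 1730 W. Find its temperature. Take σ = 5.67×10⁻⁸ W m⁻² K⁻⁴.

T ≈ 1220 K

A = 4πr² = 4π × (0.0330)² = 0.0137 m².
From P = σAT⁴, T = (P / σA)^(1/4) = (1730 / (5.67×10⁻⁸ × 0.0137))^(1/4).
T = (2.23×10^12)^(1/4) = 1220 K.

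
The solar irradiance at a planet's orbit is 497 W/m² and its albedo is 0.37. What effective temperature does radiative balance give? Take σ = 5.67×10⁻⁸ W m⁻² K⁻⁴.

T ≈ 193 K

Power absorbed = (1−a)S·πR²; power emitted = 4πR²σT⁴. Equating and cancelling πR²:
T = ((1−a)S / 4σ)^(1/4) = (313 / (4 × 5.67×10⁻⁸))^(1/4) = (1.38×10^9)^(1/4).
T = 193 K.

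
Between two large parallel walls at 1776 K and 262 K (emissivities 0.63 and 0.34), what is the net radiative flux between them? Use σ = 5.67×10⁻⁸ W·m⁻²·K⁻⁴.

q ≈ 1.60×10^5 W/m²

For two large parallel gray plates, q = σ(T₁⁴ − T₂⁴) / (1/ε₁ + 1/ε₂ − 1).
1/ε₁ + 1/ε₂ − 1 = 1/0.63 + 1/0.34 − 1 = 3.528.
T₁⁴ − T₂⁴ = 9.95×10^12 − 4.71×10^9 = 9.94×10^12 K⁴.
q = 5.67×10⁻⁸ × 9.94×10^12 / 3.528 = 1.60×10^5 W/m².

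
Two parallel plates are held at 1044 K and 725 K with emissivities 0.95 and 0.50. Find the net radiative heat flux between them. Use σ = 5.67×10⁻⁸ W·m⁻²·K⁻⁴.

For two large parallel gray plates, q = σ(T₁⁴ − T₂⁴) / (1/ε₁ + 1/ε₂ − 1).
1/ε₁ + 1/ε₂ − 1 = 1/0.95 + 1/0.50 − 1 = 2.053.
T₁⁴ − T₂⁴ = 1.19×10^12 − 2.76×10^11 = 9.12×10^11 K⁴.
q = 5.67×10⁻⁸ × 9.12×10^11 / 2.053 = 25200 W/m².

q ≈ 25200 W/m²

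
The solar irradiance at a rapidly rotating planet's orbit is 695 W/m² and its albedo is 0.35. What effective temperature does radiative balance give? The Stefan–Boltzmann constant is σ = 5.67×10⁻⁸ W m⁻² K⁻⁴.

Power absorbed = (1−a)S·πR²; power emitted = 4πR²σT⁴. Equating and cancelling πR²:
T = ((1−a)S / 4σ)^(1/4) = (452 / (4 × 5.67×10⁻⁸))^(1/4) = (1.99×10^9)^(1/4).
T = 211 K.

T ≈ 211 K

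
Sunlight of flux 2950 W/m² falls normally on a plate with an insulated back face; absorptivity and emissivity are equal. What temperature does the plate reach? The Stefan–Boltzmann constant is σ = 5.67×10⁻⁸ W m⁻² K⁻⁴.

Absorbed flux αS = emitted flux εσT⁴ (one radiating face); with α = ε, T = (S/σ)^(1/4).
T = (2950 / 5.67×10⁻⁸)^(1/4) = (5.20×10^10)^(1/4).
T = 478 K.

T ≈ 478 K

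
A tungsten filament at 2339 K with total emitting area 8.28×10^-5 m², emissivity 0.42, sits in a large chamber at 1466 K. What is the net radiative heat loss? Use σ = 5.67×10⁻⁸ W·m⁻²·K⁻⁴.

Q = εσA(T⁴ − T_s⁴). T⁴ − T_s⁴ = (2339)⁴ − (1466)⁴ = 2.99×10^13 − 4.62×10^12 = 2.53×10^13 K⁴.
Q = 0.42 × 5.67×10⁻⁸ × 8.28×10^-5 × 2.53×10^13 = 49.9 W.

Q ≈ 49.9 W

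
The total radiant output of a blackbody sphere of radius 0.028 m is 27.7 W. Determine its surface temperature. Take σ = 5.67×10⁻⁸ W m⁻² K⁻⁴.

A = 4πr² = 4π × (0.028)² = 9.85×10^-3 m².
From P = σAT⁴, T = (P / σA)^(1/4) = (27.7 / (5.67×10⁻⁸ × 9.85×10^-3))^(1/4).
T = (4.96×10^10)^(1/4) = 472 K.

T ≈ 472 K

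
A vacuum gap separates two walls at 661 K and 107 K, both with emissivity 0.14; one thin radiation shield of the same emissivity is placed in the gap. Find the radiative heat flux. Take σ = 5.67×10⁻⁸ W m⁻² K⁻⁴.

q ≈ 407 W/m²

Each of the 2 gaps contributes resistance (2/ε − 1) = 2/0.14 − 1 = 13.29; total = 26.57.
q = σ(T₁⁴ − T₂⁴) / 26.57 = 5.67×10⁻⁸ × 1.91×10^11 / 26.57 = 407 W/m².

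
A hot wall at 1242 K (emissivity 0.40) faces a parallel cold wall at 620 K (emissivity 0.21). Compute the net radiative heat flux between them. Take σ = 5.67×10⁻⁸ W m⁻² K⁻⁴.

For two large parallel gray plates, q = σ(T₁⁴ − T₂⁴) / (1/ε₁ + 1/ε₂ − 1).
1/ε₁ + 1/ε₂ − 1 = 1/0.40 + 1/0.21 − 1 = 6.262.
T₁⁴ − T₂⁴ = 2.38×10^12 − 1.48×10^11 = 2.23×10^12 K⁴.
q = 5.67×10⁻⁸ × 2.23×10^12 / 6.262 = 20200 W/m².

q ≈ 20200 W/m²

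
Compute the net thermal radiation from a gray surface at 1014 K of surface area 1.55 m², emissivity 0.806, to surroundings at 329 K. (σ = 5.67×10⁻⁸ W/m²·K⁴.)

Q = εσA(T⁴ − T_s⁴). T⁴ − T_s⁴ = (1014)⁴ − (329)⁴ = 1.06×10^12 − 1.17×10^10 = 1.05×10^12 K⁴.
Q = 0.806 × 5.67×10⁻⁸ × 1.55 × 1.05×10^12 = 74100 W.

Q ≈ 74100 W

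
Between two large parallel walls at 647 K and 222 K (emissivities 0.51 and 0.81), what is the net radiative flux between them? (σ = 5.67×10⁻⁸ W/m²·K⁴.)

For two large parallel gray plates, q = σ(T₁⁴ − T₂⁴) / (1/ε₁ + 1/ε₂ − 1).
1/ε₁ + 1/ε₂ − 1 = 1/0.51 + 1/0.81 − 1 = 2.195.
T₁⁴ − T₂⁴ = 1.75×10^11 − 2.43×10^9 = 1.73×10^11 K⁴.
q = 5.67×10⁻⁸ × 1.73×10^11 / 2.195 = 4460 W/m².

q ≈ 4460 W/m²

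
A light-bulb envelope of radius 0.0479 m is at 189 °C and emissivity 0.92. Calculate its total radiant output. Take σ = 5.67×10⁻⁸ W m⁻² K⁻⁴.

P ≈ 68.5 W

A = 4πr² = 4π × (0.0479)² = 0.0288 m².
189 °C = 462 K.
P = εσAT⁴ = 0.92 × 5.67×10⁻⁸ × 0.0288 × (462)⁴ = 0.92 × 5.67×10⁻⁸ × 0.0288 × 4.56×10^10.
P = 68.5 W.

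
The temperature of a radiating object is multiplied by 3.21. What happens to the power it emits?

P ∝ T⁴, so the power scales as (3.21)⁴ = 106.

factor ≈ 106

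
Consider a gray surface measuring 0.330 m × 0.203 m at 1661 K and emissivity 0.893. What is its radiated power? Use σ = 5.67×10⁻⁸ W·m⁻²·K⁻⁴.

P ≈ 25800 W

A = 0.330 × 0.203 = 0.0670 m².
Stefan–Boltzmann: P = εσAT⁴ = 0.893 × 5.67×10⁻⁸ × 0.0670 × (1661)⁴ = 0.893 × 5.67×10⁻⁸ × 0.0670 × 7.61×10^12.
P = 25800 W.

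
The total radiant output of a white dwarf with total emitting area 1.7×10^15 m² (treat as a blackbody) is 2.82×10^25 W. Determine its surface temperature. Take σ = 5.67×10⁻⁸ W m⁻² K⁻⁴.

From P = σAT⁴, T = (P / σA)^(1/4) = (2.82×10^25 / (5.67×10⁻⁸ × 1.70×10^15))^(1/4).
T = (2.93×10^17)^(1/4) = 23300 K.

T ≈ 23300 K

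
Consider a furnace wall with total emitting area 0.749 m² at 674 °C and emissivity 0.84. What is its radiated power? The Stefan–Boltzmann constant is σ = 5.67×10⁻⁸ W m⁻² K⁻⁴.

P ≈ 28700 W

674 °C = 947 K.
Stefan–Boltzmann: P = εσAT⁴ = 0.84 × 5.67×10⁻⁸ × 0.749 × (947)⁴ = 0.84 × 5.67×10⁻⁸ × 0.749 × 8.04×10^11.
P = 28700 W.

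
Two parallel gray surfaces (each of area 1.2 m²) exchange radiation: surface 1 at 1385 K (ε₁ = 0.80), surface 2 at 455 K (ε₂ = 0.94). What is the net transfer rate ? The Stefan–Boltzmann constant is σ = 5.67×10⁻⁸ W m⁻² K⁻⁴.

Q ≈ 1.88×10^5 W

For two large parallel gray plates, q = σ(T₁⁴ − T₂⁴) / (1/ε₁ + 1/ε₂ − 1).
1/ε₁ + 1/ε₂ − 1 = 1/0.80 + 1/0.94 − 1 = 1.314.
T₁⁴ − T₂⁴ = 3.68×10^12 − 4.29×10^10 = 3.64×10^12 K⁴.
q = 5.67×10⁻⁸ × 3.64×10^12 / 1.314 = 1.57×10^5 W/m².
Q = q·A = 1.57×10^5 × 1.2 = 1.88×10^5 W.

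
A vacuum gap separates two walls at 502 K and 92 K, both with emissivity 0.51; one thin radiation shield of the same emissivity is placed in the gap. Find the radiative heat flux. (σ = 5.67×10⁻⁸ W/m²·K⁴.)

q ≈ 616 W/m²

Each of the 2 gaps contributes resistance (2/ε − 1) = 2/0.51 − 1 = 2.922; total = 5.843.
q = σ(T₁⁴ − T₂⁴) / 5.843 = 5.67×10⁻⁸ × 6.34×10^10 / 5.843 = 616 W/m².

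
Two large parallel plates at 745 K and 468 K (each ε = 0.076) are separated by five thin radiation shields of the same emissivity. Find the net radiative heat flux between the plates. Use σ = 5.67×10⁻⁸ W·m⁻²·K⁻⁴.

q ≈ 97.1 W/m²

Each of the 6 gaps contributes resistance (2/ε − 1) = 2/0.076 − 1 = 25.32; total = 151.9.
q = σ(T₁⁴ − T₂⁴) / 151.9 = 5.67×10⁻⁸ × 2.60×10^11 / 151.9 = 97.1 W/m².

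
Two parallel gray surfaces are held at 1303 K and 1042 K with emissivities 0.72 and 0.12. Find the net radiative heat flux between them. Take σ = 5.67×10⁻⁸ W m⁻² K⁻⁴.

For two large parallel gray plates, q = σ(T₁⁴ − T₂⁴) / (1/ε₁ + 1/ε₂ − 1).
1/ε₁ + 1/ε₂ − 1 = 1/0.72 + 1/0.12 − 1 = 8.722.
T₁⁴ − T₂⁴ = 2.88×10^12 − 1.18×10^12 = 1.70×10^12 K⁴.
q = 5.67×10⁻⁸ × 1.70×10^12 / 8.722 = 11100 W/m².

q ≈ 11100 W/m²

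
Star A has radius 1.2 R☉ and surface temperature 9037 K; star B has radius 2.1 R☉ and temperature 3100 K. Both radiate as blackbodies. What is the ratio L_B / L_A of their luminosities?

L_B/L_A ≈ 0.0424

L = 4πR²σT⁴ ∝ R²T⁴, so L_B/L_A = (2.1/1.2)² × (3100/9037)⁴ = 3.06 × 0.0138 = 0.0424.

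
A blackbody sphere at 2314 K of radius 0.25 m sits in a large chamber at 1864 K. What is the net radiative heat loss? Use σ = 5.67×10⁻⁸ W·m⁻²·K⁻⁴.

Q ≈ 7.39×10^5 W

A = 4πr² = 4π × (0.25)² = 0.785 m².
Q = σA(T⁴ − T_s⁴). T⁴ − T_s⁴ = (2314)⁴ − (1864)⁴ = 2.87×10^13 − 1.21×10^13 = 1.66×10^13 K⁴.
Q = 5.67×10⁻⁸ × 0.785 × 1.66×10^13 = 7.39×10^5 W.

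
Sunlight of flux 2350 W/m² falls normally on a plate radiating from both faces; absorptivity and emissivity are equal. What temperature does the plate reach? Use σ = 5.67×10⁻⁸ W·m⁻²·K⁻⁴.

Absorbed flux αS = emitted flux 2εσT⁴ per unit area; with α = ε this gives T = (S/2σ)^(1/4).
T = (2350 / (2 × 5.67×10⁻⁸))^(1/4) = (2.07×10^10)^(1/4).
T = 379 K.

T ≈ 379 K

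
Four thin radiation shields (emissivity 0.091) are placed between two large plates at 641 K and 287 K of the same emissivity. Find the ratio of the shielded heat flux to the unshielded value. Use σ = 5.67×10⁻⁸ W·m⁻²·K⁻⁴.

With N identical shields there are N+1 = 5 gaps in series, each with the same radiative resistance, so the flux falls to 1/(N+1) of its unshielded value.

ratio ≈ 0.200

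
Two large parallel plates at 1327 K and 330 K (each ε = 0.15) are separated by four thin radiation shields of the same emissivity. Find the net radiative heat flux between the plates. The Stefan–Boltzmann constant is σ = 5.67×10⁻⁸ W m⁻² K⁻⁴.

Each of the 5 gaps contributes resistance (2/ε − 1) = 2/0.15 − 1 = 12.33; total = 61.67.
q = σ(T₁⁴ − T₂⁴) / 61.67 = 5.67×10⁻⁸ × 3.09×10^12 / 61.67 = 2840 W/m².

q ≈ 2840 W/m²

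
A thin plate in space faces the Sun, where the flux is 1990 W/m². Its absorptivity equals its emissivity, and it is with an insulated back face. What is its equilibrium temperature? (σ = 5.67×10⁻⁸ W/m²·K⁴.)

T ≈ 433 K

Absorbed flux αS = emitted flux εσT⁴ (one radiating face); with α = ε, T = (S/σ)^(1/4).
T = (1990 / 5.67×10⁻⁸)^(1/4) = (3.51×10^10)^(1/4).
T = 433 K.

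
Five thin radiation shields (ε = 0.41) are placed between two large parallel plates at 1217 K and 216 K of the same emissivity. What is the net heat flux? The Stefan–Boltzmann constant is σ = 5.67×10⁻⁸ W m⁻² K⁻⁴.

Each of the 6 gaps contributes resistance (2/ε − 1) = 2/0.41 − 1 = 3.878; total = 23.27.
q = σ(T₁⁴ − T₂⁴) / 23.27 = 5.67×10⁻⁸ × 2.19×10^12 / 23.27 = 5340 W/m².

q ≈ 5340 W/m²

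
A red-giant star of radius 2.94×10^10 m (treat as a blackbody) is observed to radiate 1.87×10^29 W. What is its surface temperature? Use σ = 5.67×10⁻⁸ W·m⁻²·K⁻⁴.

T ≈ 4170 K

A = 4πr² = 4π × (2.94×10^10)² = 1.09×10^22 m².
From P = σAT⁴, T = (P / σA)^(1/4) = (1.87×10^29 / (5.67×10⁻⁸ × 1.09×10^22))^(1/4).
T = (3.04×10^14)^(1/4) = 4170 K.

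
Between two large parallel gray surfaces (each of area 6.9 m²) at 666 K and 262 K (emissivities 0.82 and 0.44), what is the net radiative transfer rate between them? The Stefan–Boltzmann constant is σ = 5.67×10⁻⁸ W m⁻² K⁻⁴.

For two large parallel gray plates, q = σ(T₁⁴ − T₂⁴) / (1/ε₁ + 1/ε₂ − 1).
1/ε₁ + 1/ε₂ − 1 = 1/0.82 + 1/0.44 − 1 = 2.492.
T₁⁴ − T₂⁴ = 1.97×10^11 − 4.71×10^9 = 1.92×10^11 K⁴.
q = 5.67×10⁻⁸ × 1.92×10^11 / 2.492 = 4370 W/m².
Q = q·A = 4370 × 6.9 = 30100 W.

Q ≈ 30100 W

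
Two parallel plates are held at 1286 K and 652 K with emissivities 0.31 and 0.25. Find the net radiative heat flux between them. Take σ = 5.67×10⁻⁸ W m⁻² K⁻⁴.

q ≈ 23300 W/m²

For two large parallel gray plates, q = σ(T₁⁴ − T₂⁴) / (1/ε₁ + 1/ε₂ − 1).
1/ε₁ + 1/ε₂ − 1 = 1/0.31 + 1/0.25 − 1 = 6.226.
T₁⁴ − T₂⁴ = 2.74×10^12 − 1.81×10^11 = 2.55×10^12 K⁴.
q = 5.67×10⁻⁸ × 2.55×10^12 / 6.226 = 23300 W/m².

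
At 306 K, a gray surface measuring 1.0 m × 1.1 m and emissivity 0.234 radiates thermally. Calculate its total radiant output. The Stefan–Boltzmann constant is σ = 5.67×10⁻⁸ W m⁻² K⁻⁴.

A = 1.0 × 1.1 = 1.10 m².
P = εσAT⁴ = 0.234 × 5.67×10⁻⁸ × 1.10 × (306)⁴ = 0.234 × 5.67×10⁻⁸ × 1.10 × 8.77×10^9.
P = 128 W.

P ≈ 128 W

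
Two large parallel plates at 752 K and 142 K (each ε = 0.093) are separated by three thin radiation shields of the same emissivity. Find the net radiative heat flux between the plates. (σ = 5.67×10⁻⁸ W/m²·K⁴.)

Each of the 4 gaps contributes resistance (2/ε − 1) = 2/0.093 − 1 = 20.51; total = 82.02.
q = σ(T₁⁴ − T₂⁴) / 82.02 = 5.67×10⁻⁸ × 3.19×10^11 / 82.02 = 221 W/m².

q ≈ 221 W/m²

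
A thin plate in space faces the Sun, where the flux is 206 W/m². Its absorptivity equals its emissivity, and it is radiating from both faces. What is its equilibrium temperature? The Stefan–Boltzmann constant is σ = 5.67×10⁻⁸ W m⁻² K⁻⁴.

T ≈ 206 K

Absorbed flux αS = emitted flux 2εσT⁴ per unit area; with α = ε this gives T = (S/2σ)^(1/4).
T = (206 / (2 × 5.67×10⁻⁸))^(1/4) = (1.82×10^9)^(1/4).
T = 206 K.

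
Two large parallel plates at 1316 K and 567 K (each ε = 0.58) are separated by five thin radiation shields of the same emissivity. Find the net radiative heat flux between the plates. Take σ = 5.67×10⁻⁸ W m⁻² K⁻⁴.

Each of the 6 gaps contributes resistance (2/ε − 1) = 2/0.58 − 1 = 2.448; total = 14.69.
q = σ(T₁⁴ − T₂⁴) / 14.69 = 5.67×10⁻⁸ × 2.90×10^12 / 14.69 = 11200 W/m².

q ≈ 11200 W/m²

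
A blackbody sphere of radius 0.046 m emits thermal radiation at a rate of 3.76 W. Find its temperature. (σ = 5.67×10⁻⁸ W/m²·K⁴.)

T ≈ 223 K

A = 4πr² = 4π × (0.046)² = 0.0266 m².
From P = σAT⁴, T = (P / σA)^(1/4) = (3.76 / (5.67×10⁻⁸ × 0.0266))^(1/4).
T = (2.49×10^9)^(1/4) = 223 K.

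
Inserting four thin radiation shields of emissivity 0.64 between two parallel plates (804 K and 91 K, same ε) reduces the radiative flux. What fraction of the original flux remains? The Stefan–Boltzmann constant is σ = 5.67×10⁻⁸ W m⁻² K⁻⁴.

With N identical shields there are N+1 = 5 gaps in series, each with the same radiative resistance, so the flux falls to 1/(N+1) of its unshielded value.

ratio ≈ 0.200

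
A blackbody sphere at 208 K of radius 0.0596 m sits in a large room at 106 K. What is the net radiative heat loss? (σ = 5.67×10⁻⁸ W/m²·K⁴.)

A = 4πr² = 4π × (0.0596)² = 0.0446 m².
Q = σA(T⁴ − T_s⁴). T⁴ − T_s⁴ = (208)⁴ − (106)⁴ = 1.87×10^9 − 1.26×10^8 = 1.75×10^9 K⁴.
Q = 5.67×10⁻⁸ × 0.0446 × 1.75×10^9 = 4.42 W.

Q ≈ 4.42 W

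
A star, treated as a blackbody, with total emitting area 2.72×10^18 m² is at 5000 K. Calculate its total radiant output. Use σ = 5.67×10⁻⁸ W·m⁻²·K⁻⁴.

P = σAT⁴ = 5.67×10⁻⁸ × 2.72×10^18 × (5000)⁴ = 5.67×10⁻⁸ × 2.72×10^18 × 6.25×10^14.
P = 9.64×10^25 W.

P ≈ 9.64×10^25 W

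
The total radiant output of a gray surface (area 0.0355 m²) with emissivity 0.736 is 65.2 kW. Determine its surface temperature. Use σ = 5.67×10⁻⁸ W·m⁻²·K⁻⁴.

From P = εσAT⁴, T = (P / εσA)^(1/4) = (65200 / (0.736 × 5.67×10⁻⁸ × 0.0355))^(1/4).
T = (4.40×10^13)^(1/4) = 2580 K.

T ≈ 2580 K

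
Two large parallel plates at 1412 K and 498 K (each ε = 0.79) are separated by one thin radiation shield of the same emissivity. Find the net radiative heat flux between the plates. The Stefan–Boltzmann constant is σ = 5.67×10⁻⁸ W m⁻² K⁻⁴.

q ≈ 72400 W/m²

Each of the 2 gaps contributes resistance (2/ε − 1) = 2/0.79 − 1 = 1.532; total = 3.063.
q = σ(T₁⁴ − T₂⁴) / 3.063 = 5.67×10⁻⁸ × 3.91×10^12 / 3.063 = 72400 W/m².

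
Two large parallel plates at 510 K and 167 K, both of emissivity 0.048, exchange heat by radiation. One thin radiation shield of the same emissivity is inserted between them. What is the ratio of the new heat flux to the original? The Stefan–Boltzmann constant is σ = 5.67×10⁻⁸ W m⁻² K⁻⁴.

ratio ≈ 0.500

With N identical shields there are N+1 = 2 gaps in series, each with the same radiative resistance, so the flux falls to 1/(N+1) of its unshielded value.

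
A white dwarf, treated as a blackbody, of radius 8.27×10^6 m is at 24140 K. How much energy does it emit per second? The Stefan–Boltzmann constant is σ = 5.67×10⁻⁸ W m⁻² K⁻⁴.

A = 4πr² = 4π × (8.27×10^6)² = 8.59×10^14 m².
P = σAT⁴ = 5.67×10⁻⁸ × 8.59×10^14 × (24140)⁴ = 5.67×10⁻⁸ × 8.59×10^14 × 3.40×10^17.
P = 1.65×10^25 W.

P ≈ 1.65×10^25 W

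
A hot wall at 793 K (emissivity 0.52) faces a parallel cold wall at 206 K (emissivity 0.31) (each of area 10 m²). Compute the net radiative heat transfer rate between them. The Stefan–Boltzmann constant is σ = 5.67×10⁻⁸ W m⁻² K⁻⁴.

For two large parallel gray plates, q = σ(T₁⁴ − T₂⁴) / (1/ε₁ + 1/ε₂ − 1).
1/ε₁ + 1/ε₂ − 1 = 1/0.52 + 1/0.31 − 1 = 4.149.
T₁⁴ − T₂⁴ = 3.95×10^11 − 1.80×10^9 = 3.94×10^11 K⁴.
q = 5.67×10⁻⁸ × 3.94×10^11 / 4.149 = 5380 W/m².
Q = q·A = 5380 × 10 = 53800 W.

Q ≈ 53800 W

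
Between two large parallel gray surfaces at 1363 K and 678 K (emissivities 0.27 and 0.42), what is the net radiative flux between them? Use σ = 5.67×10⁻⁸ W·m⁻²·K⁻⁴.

q ≈ 36100 W/m²

For two large parallel gray plates, q = σ(T₁⁴ − T₂⁴) / (1/ε₁ + 1/ε₂ − 1).
1/ε₁ + 1/ε₂ − 1 = 1/0.27 + 1/0.42 − 1 = 5.085.
T₁⁴ − T₂⁴ = 3.45×10^12 − 2.11×10^11 = 3.24×10^12 K⁴.
q = 5.67×10⁻⁸ × 3.24×10^12 / 5.085 = 36100 W/m².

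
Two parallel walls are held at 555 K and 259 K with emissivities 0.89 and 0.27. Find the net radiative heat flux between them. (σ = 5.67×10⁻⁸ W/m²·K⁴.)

q ≈ 1340 W/m²

For two large parallel gray plates, q = σ(T₁⁴ − T₂⁴) / (1/ε₁ + 1/ε₂ − 1).
1/ε₁ + 1/ε₂ − 1 = 1/0.89 + 1/0.27 − 1 = 3.827.
T₁⁴ − T₂⁴ = 9.49×10^10 − 4.50×10^9 = 9.04×10^10 K⁴.
q = 5.67×10⁻⁸ × 9.04×10^10 / 3.827 = 1340 W/m².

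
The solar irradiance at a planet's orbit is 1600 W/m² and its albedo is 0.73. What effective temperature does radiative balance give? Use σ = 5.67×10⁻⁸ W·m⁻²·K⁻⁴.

T ≈ 209 K

Power absorbed = (1−a)S·πR²; power emitted = 4πR²σT⁴. Equating and cancelling πR²:
T = ((1−a)S / 4σ)^(1/4) = (432 / (4 × 5.67×10⁻⁸))^(1/4) = (1.90×10^9)^(1/4).
T = 209 K.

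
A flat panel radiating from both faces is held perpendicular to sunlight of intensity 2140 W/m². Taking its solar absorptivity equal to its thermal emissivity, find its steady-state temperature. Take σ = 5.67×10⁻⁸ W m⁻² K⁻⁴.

T ≈ 371 K

Absorbed flux αS = emitted flux 2εσT⁴ per unit area; with α = ε this gives T = (S/2σ)^(1/4).
T = (2140 / (2 × 5.67×10⁻⁸))^(1/4) = (1.89×10^10)^(1/4).
T = 371 K.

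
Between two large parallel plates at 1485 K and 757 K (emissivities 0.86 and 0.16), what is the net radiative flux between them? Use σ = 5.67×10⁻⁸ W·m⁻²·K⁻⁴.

For two large parallel gray plates, q = σ(T₁⁴ − T₂⁴) / (1/ε₁ + 1/ε₂ − 1).
1/ε₁ + 1/ε₂ − 1 = 1/0.86 + 1/0.16 − 1 = 6.413.
T₁⁴ − T₂⁴ = 4.86×10^12 − 3.28×10^11 = 4.53×10^12 K⁴.
q = 5.67×10⁻⁸ × 4.53×10^12 / 6.413 = 40100 W/m².

q ≈ 40100 W/m²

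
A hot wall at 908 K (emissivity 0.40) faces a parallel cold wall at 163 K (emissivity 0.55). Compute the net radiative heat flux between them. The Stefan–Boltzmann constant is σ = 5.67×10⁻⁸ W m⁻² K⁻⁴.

q ≈ 11600 W/m²

For two large parallel gray plates, q = σ(T₁⁴ − T₂⁴) / (1/ε₁ + 1/ε₂ − 1).
1/ε₁ + 1/ε₂ − 1 = 1/0.40 + 1/0.55 − 1 = 3.318.
T₁⁴ − T₂⁴ = 6.80×10^11 − 7.06×10^8 = 6.79×10^11 K⁴.
q = 5.67×10⁻⁸ × 6.79×10^11 / 3.318 = 11600 W/m².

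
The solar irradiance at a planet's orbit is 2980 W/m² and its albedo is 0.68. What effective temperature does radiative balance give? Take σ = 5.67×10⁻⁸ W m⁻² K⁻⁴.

Power absorbed = (1−a)S·πR²; power emitted = 4πR²σT⁴. Equating and cancelling πR²:
T = ((1−a)S / 4σ)^(1/4) = (954 / (4 × 5.67×10⁻⁸))^(1/4) = (4.20×10^9)^(1/4).
T = 255 K.

T ≈ 255 K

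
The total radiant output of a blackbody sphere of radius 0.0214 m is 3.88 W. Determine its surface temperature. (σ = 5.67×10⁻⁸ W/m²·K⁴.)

A = 4πr² = 4π × (0.0214)² = 5.75×10^-3 m².
From P = σAT⁴, T = (P / σA)^(1/4) = (3.88 / (5.67×10⁻⁸ × 5.75×10^-3))^(1/4).
T = (1.19×10^10)^(1/4) = 330 K.

T ≈ 330 K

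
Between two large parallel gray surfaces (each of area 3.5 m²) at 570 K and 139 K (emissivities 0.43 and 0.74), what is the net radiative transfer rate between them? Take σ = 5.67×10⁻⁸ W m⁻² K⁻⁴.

For two large parallel gray plates, q = σ(T₁⁴ − T₂⁴) / (1/ε₁ + 1/ε₂ − 1).
1/ε₁ + 1/ε₂ − 1 = 1/0.43 + 1/0.74 − 1 = 2.677.
T₁⁴ − T₂⁴ = 1.06×10^11 − 3.73×10^8 = 1.05×10^11 K⁴.
q = 5.67×10⁻⁸ × 1.05×10^11 / 2.677 = 2230 W/m².
Q = q·A = 2230 × 3.5 = 7800 W.

Q ≈ 7800 W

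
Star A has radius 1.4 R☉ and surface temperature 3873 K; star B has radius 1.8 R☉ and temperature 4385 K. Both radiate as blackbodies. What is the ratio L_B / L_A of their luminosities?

L_B/L_A ≈ 2.72

L = 4πR²σT⁴ ∝ R²T⁴, so L_B/L_A = (1.8/1.4)² × (4385/3873)⁴ = 1.65 × 1.64 = 2.72.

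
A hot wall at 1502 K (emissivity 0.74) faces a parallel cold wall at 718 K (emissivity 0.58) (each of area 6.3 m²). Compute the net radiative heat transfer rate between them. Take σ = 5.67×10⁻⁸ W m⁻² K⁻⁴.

Q ≈ 8.30×10^5 W

For two large parallel gray plates, q = σ(T₁⁴ − T₂⁴) / (1/ε₁ + 1/ε₂ − 1).
1/ε₁ + 1/ε₂ − 1 = 1/0.74 + 1/0.58 − 1 = 2.075.
T₁⁴ − T₂⁴ = 5.09×10^12 − 2.66×10^11 = 4.82×10^12 K⁴.
q = 5.67×10⁻⁸ × 4.82×10^12 / 2.075 = 1.32×10^5 W/m².
Q = q·A = 1.32×10^5 × 6.3 = 8.30×10^5 W.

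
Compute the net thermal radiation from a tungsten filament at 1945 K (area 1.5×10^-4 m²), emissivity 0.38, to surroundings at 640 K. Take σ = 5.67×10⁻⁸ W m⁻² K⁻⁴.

Q ≈ 45.7 W

Q = εσA(T⁴ − T_s⁴). T⁴ − T_s⁴ = (1945)⁴ − (640)⁴ = 1.43×10^13 − 1.68×10^11 = 1.41×10^13 K⁴.
Q = 0.38 × 5.67×10⁻⁸ × 1.50×10^-4 × 1.41×10^13 = 45.7 W.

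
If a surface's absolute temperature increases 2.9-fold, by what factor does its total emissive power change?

factor ≈ 70.7

P ∝ T⁴, so the power scales as (2.9)⁴ = 70.7.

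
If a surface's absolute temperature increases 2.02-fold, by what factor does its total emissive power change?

factor ≈ 16.6

P ∝ T⁴, so the power scales as (2.02)⁴ = 16.6.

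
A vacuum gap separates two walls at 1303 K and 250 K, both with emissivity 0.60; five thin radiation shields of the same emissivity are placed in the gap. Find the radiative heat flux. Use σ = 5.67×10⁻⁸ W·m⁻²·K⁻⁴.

Each of the 6 gaps contributes resistance (2/ε − 1) = 2/0.60 − 1 = 2.333; total = 14.00.
q = σ(T₁⁴ − T₂⁴) / 14.00 = 5.67×10⁻⁸ × 2.88×10^12 / 14.00 = 11700 W/m².

q ≈ 11700 W/m²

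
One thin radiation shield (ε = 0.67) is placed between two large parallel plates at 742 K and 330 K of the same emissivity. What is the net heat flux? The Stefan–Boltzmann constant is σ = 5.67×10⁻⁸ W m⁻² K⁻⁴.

q ≈ 4160 W/m²

Each of the 2 gaps contributes resistance (2/ε − 1) = 2/0.67 − 1 = 1.985; total = 3.970.
q = σ(T₁⁴ − T₂⁴) / 3.970 = 5.67×10⁻⁸ × 2.91×10^11 / 3.970 = 4160 W/m².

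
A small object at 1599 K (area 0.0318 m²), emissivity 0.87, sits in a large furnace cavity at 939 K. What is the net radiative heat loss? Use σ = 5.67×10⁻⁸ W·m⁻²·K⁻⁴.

Q = εσA(T⁴ − T_s⁴). T⁴ − T_s⁴ = (1599)⁴ − (939)⁴ = 6.54×10^12 − 7.77×10^11 = 5.76×10^12 K⁴.
Q = 0.87 × 5.67×10⁻⁸ × 0.0318 × 5.76×10^12 = 9040 W.

Q ≈ 9040 W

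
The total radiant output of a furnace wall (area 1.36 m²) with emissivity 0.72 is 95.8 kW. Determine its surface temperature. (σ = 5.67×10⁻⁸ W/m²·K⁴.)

From P = εσAT⁴, T = (P / εσA)^(1/4) = (95800 / (0.72 × 5.67×10⁻⁸ × 1.36))^(1/4).
T = (1.73×10^12)^(1/4) = 1150 K.

T ≈ 1150 K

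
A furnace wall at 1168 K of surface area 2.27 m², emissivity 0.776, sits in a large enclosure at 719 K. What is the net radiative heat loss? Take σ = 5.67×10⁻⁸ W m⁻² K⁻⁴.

Q = εσA(T⁴ − T_s⁴). T⁴ − T_s⁴ = (1168)⁴ − (719)⁴ = 1.86×10^12 − 2.67×10^11 = 1.59×10^12 K⁴.
Q = 0.776 × 5.67×10⁻⁸ × 2.27 × 1.59×10^12 = 1.59×10^5 W.

Q ≈ 1.59×10^5 W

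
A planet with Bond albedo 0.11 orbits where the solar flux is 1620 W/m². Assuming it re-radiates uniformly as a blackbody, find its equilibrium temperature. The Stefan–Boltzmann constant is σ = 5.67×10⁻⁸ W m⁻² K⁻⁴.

Power absorbed = (1−a)S·πR²; power emitted = 4πR²σT⁴. Equating and cancelling πR²:
T = ((1−a)S / 4σ)^(1/4) = (1440 / (4 × 5.67×10⁻⁸))^(1/4) = (6.36×10^9)^(1/4).
T = 282 K.

T ≈ 282 K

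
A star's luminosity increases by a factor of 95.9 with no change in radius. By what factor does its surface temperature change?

factor ≈ 3.13

P ∝ T⁴ ⇒ T ∝ P^(1/4), so T scales by (95.9)^(1/4) = 3.13.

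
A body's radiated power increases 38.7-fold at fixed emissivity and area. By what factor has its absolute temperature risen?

factor ≈ 2.49

P ∝ T⁴ ⇒ T ∝ P^(1/4), so T scales by (38.7)^(1/4) = 2.49.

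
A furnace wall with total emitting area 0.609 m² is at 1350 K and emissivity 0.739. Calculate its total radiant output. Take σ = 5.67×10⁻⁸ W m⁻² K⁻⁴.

P ≈ 84800 W

P = εσAT⁴ = 0.739 × 5.67×10⁻⁸ × 0.609 × (1350)⁴ = 0.739 × 5.67×10⁻⁸ × 0.609 × 3.32×10^12.
P = 84800 W.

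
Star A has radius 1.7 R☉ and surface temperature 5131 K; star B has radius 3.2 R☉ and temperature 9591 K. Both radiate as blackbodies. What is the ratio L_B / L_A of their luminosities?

L = 4πR²σT⁴ ∝ R²T⁴, so L_B/L_A = (3.2/1.7)² × (9591/5131)⁴ = 3.54 × 12.2 = 43.3.

L_B/L_A ≈ 43.3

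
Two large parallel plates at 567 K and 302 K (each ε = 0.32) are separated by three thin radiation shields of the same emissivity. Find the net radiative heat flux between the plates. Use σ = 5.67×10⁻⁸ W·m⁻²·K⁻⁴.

q ≈ 257 W/m²

Each of the 4 gaps contributes resistance (2/ε − 1) = 2/0.32 − 1 = 5.250; total = 21.00.
q = σ(T₁⁴ − T₂⁴) / 21.00 = 5.67×10⁻⁸ × 9.50×10^10 / 21.00 = 257 W/m².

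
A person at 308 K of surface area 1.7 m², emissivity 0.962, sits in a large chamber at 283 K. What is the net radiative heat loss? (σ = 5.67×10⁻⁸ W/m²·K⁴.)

Q = εσA(T⁴ − T_s⁴). T⁴ − T_s⁴ = (308)⁴ − (283)⁴ = 9.00×10^9 − 6.41×10^9 = 2.58×10^9 K⁴.
Q = 0.962 × 5.67×10⁻⁸ × 1.70 × 2.58×10^9 = 240 W.

Q ≈ 240 W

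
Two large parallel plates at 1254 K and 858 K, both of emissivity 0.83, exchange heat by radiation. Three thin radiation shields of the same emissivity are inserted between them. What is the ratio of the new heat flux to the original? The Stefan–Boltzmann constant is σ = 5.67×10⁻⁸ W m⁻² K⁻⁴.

With N identical shields there are N+1 = 4 gaps in series, each with the same radiative resistance, so the flux falls to 1/(N+1) of its unshielded value.

ratio ≈ 0.250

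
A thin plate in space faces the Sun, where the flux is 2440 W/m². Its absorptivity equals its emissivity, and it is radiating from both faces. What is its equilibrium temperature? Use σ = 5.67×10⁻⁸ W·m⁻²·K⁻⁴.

T ≈ 383 K

Absorbed flux αS = emitted flux 2εσT⁴ per unit area; with α = ε this gives T = (S/2σ)^(1/4).
T = (2440 / (2 × 5.67×10⁻⁸))^(1/4) = (2.15×10^10)^(1/4).
T = 383 K.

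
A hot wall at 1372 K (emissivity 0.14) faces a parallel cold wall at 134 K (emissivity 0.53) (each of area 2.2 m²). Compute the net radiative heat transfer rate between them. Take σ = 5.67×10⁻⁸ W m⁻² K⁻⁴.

Q ≈ 55000 W

For two large parallel gray plates, q = σ(T₁⁴ − T₂⁴) / (1/ε₁ + 1/ε₂ − 1).
1/ε₁ + 1/ε₂ − 1 = 1/0.14 + 1/0.53 − 1 = 8.030.
T₁⁴ − T₂⁴ = 3.54×10^12 − 3.22×10^8 = 3.54×10^12 K⁴.
q = 5.67×10⁻⁸ × 3.54×10^12 / 8.030 = 25000 W/m².
Q = q·A = 25000 × 2.2 = 55000 W.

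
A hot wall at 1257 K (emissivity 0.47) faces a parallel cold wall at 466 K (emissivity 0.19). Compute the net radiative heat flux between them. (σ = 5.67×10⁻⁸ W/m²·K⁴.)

For two large parallel gray plates, q = σ(T₁⁴ − T₂⁴) / (1/ε₁ + 1/ε₂ − 1).
1/ε₁ + 1/ε₂ − 1 = 1/0.47 + 1/0.19 − 1 = 6.391.
T₁⁴ − T₂⁴ = 2.50×10^12 − 4.72×10^10 = 2.45×10^12 K⁴.
q = 5.67×10⁻⁸ × 2.45×10^12 / 6.391 = 21700 W/m².

q ≈ 21700 W/m²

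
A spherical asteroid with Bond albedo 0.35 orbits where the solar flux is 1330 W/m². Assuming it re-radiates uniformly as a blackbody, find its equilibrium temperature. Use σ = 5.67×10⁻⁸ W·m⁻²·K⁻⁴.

Power absorbed = (1−a)S·πR²; power emitted = 4πR²σT⁴. Equating and cancelling πR²:
T = ((1−a)S / 4σ)^(1/4) = (864 / (4 × 5.67×10⁻⁸))^(1/4) = (3.81×10^9)^(1/4).
T = 248 K.

T ≈ 248 K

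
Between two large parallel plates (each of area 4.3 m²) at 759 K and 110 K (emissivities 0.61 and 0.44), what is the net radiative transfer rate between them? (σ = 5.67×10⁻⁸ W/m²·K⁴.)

For two large parallel gray plates, q = σ(T₁⁴ − T₂⁴) / (1/ε₁ + 1/ε₂ − 1).
1/ε₁ + 1/ε₂ − 1 = 1/0.61 + 1/0.44 − 1 = 2.912.
T₁⁴ − T₂⁴ = 3.32×10^11 − 1.46×10^8 = 3.32×10^11 K⁴.
q = 5.67×10⁻⁸ × 3.32×10^11 / 2.912 = 6460 W/m².
Q = q·A = 6460 × 4.3 = 27800 W.

Q ≈ 27800 W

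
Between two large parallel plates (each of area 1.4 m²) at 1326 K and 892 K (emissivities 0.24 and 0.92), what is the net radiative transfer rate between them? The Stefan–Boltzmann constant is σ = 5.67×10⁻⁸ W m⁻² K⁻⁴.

For two large parallel gray plates, q = σ(T₁⁴ − T₂⁴) / (1/ε₁ + 1/ε₂ − 1).
1/ε₁ + 1/ε₂ − 1 = 1/0.24 + 1/0.92 − 1 = 4.254.
T₁⁴ − T₂⁴ = 3.09×10^12 − 6.33×10^11 = 2.46×10^12 K⁴.
q = 5.67×10⁻⁸ × 2.46×10^12 / 4.254 = 32800 W/m².
Q = q·A = 32800 × 1.4 = 45900 W.

Q ≈ 45900 W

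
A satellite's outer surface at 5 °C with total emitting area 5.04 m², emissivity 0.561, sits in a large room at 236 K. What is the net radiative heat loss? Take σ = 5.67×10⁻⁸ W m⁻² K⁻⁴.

Convert: 5 °C = 278 K.
Q = εσA(T⁴ − T_s⁴). T⁴ − T_s⁴ = (278)⁴ − (236)⁴ = 5.97×10^9 − 3.10×10^9 = 2.87×10^9 K⁴.
Q = 0.561 × 5.67×10⁻⁸ × 5.04 × 2.87×10^9 = 460 W.

Q ≈ 460 W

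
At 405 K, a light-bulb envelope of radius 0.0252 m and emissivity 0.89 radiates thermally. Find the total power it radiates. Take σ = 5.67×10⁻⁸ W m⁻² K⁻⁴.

A = 4πr² = 4π × (0.0252)² = 7.98×10^-3 m².
Stefan–Boltzmann: P = εσAT⁴ = 0.89 × 5.67×10⁻⁸ × 7.98×10^-3 × (405)⁴ = 0.89 × 5.67×10⁻⁸ × 7.98×10^-3 × 2.69×10^10.
P = 10.8 W.

P ≈ 10.8 W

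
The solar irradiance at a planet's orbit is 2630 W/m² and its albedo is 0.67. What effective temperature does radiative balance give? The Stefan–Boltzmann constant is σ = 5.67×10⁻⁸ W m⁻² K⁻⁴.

T ≈ 249 K

Power absorbed = (1−a)S·πR²; power emitted = 4πR²σT⁴. Equating and cancelling πR²:
T = ((1−a)S / 4σ)^(1/4) = (868 / (4 × 5.67×10⁻⁸))^(1/4) = (3.83×10^9)^(1/4).
T = 249 K.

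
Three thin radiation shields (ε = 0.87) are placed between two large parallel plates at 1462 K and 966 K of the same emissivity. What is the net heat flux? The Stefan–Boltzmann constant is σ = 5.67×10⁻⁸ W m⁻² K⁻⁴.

q ≈ 40400 W/m²

Each of the 4 gaps contributes resistance (2/ε − 1) = 2/0.87 − 1 = 1.299; total = 5.195.
q = σ(T₁⁴ − T₂⁴) / 5.195 = 5.67×10⁻⁸ × 3.70×10^12 / 5.195 = 40400 W/m².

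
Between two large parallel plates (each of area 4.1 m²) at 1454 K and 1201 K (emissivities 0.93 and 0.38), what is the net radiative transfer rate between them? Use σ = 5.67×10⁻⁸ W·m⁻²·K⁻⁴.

For two large parallel gray plates, q = σ(T₁⁴ − T₂⁴) / (1/ε₁ + 1/ε₂ − 1).
1/ε₁ + 1/ε₂ − 1 = 1/0.93 + 1/0.38 − 1 = 2.707.
T₁⁴ − T₂⁴ = 4.47×10^12 − 2.08×10^12 = 2.39×10^12 K⁴.
q = 5.67×10⁻⁸ × 2.39×10^12 / 2.707 = 50000 W/m².
Q = q·A = 50000 × 4.1 = 2.05×10^5 W.

Q ≈ 2.05×10^5 W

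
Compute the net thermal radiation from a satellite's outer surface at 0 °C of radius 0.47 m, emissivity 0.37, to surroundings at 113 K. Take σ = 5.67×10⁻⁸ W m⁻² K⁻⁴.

Q ≈ 314 W

A = 4πr² = 4π × (0.47)² = 2.78 m².
Convert: 0 °C = 273 K.
Q = εσA(T⁴ − T_s⁴). T⁴ − T_s⁴ = (273)⁴ − (113)⁴ = 5.55×10^9 − 1.63×10^8 = 5.39×10^9 K⁴.
Q = 0.37 × 5.67×10⁻⁸ × 2.78 × 5.39×10^9 = 314 W.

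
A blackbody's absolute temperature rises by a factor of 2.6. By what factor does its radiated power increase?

factor ≈ 45.7

P ∝ T⁴, so the power scales as (2.6)⁴ = 45.7.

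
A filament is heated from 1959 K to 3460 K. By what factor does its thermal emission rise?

ratio ≈ 9.73

P ∝ T⁴, so the ratio is (3460/1959)⁴ = (1.766)⁴ = 9.73.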